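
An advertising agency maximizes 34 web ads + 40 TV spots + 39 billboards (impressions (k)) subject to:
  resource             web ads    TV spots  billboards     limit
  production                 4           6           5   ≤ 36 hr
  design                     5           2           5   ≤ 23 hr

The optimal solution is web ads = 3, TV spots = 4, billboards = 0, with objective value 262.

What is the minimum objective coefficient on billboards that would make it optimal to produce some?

40

Both production and design are binding at x*.
The binding rows give the dual system: 4·y_production + 5·y_design = 34 and 6·y_production + 2·y_design = 40.
Solving: y_production = 6, y_design = 2.
billboards enters the basis when its profit ≥ yᵀa₃ = 6·5 + 2·5 = 40.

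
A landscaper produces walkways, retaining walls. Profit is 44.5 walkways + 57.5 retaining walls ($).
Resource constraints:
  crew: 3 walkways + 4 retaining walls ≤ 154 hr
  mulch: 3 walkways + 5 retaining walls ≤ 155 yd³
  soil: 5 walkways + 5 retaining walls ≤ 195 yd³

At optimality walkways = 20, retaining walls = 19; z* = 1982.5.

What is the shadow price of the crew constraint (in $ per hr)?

0

Check each constraint at x*: crew 136/154 (slack 18); mulch 155/155 (tight); soil 195/195 (tight).
Since crew is not tight, its dual is 0.
From A_Bᵀ y = c: 3·y_mulch + 5·y_soil = 44.5; 5·y_mulch + 5·y_soil = 57.5.
→ y_mulch = 6.5 and y_soil = 5.
Shadow price of crew = 0.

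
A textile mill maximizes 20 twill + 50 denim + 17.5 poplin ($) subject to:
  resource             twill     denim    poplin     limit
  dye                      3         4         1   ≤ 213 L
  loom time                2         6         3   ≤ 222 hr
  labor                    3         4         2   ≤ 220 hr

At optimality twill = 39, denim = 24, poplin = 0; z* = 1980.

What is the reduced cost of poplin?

-5.5

At the optimum: dye uses 213 of 213 (binding); loom time uses 222 of 222 (binding); labor uses 213 of 220 (slack = 7).
Slack constraints have shadow price 0 (complementary slackness).
From A_Bᵀ y = c: 3·y_dye + 2·y_loom time = 20; 4·y_dye + 6·y_loom time = 50.
Solving: y_dye = 2, y_loom time = 7.
Reduced cost of poplin: c₃ − yᵀa₃ = 17.5 − (2·1 + 7·3) = 17.5 − 23 = -5.5.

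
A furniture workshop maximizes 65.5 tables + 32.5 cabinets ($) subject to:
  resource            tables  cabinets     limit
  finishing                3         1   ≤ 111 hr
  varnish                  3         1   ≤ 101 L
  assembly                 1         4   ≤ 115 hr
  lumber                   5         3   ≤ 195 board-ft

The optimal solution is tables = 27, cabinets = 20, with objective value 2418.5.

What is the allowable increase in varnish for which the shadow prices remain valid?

10

Binding constraints: varnish, lumber. The basis is B = [[3,1],[5,3]] with det 4.
Per unit increase in varnish, x* moves by d = (0.75, -1.25).
The basis stays optimal until finishing becomes binding; allowable increase = 10 L.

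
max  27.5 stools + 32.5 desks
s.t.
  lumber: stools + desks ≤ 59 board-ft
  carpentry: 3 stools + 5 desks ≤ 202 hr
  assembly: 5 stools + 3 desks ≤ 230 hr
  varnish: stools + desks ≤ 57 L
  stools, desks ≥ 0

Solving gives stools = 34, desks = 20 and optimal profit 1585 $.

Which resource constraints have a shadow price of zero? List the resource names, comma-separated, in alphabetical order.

lumber: 54/59 (slack 5)
carpentry: 202/202 (binding)
assembly: 230/230 (binding)
varnish: 54/57 (slack 3)
By complementary slackness, a constraint with positive slack has shadow price 0 → lumber, varnish.

lumber, varnish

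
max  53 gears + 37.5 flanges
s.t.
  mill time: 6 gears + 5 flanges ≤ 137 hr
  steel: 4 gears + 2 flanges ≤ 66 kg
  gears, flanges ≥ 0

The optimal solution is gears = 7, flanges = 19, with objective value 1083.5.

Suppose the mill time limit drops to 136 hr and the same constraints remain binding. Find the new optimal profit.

1078

At the optimum: mill time uses 137 of 137 (binding); steel uses 66 of 66 (binding).
Dual feasibility on the basic columns requires 6·y_mill time + 4·y_steel = 53, 5·y_mill time + 2·y_steel = 37.5.
Solving: y_mill time = 5.5, y_steel = 5.
Δz = y_mill time·Δb = 5.5 × (-1) = -5.5, so new z* = 1083.5 − 5.5 = 1078.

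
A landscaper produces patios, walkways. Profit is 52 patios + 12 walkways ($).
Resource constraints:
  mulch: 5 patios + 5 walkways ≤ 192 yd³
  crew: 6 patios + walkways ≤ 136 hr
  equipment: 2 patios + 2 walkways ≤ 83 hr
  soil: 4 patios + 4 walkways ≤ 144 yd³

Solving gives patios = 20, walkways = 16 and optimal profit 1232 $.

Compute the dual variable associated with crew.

8

At the optimum: mulch uses 180 of 192 (slack = 12); crew uses 136 of 136 (binding); equipment uses 72 of 83 (slack = 11); soil uses 144 of 144 (binding).
Slack constraints have shadow price 0 (complementary slackness).
From A_Bᵀ y = c: 6·y_crew + 4·y_soil = 52; 1·y_crew + 4·y_soil = 12.
→ y_crew = 8 and y_soil = 1.
Shadow price of crew = 8.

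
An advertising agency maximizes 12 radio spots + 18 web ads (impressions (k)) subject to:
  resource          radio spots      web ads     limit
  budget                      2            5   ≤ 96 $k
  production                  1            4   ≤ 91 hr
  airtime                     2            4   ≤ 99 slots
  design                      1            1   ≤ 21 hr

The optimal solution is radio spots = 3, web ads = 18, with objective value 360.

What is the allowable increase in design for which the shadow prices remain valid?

27

Binding constraints: budget, design. The basis is B = [[2,5],[1,1]] with det -3.
Per unit increase in design, x* moves by d = (1.6667, -0.6667).
The basis stays optimal until web ads reaches 0; allowable increase = 27 hr.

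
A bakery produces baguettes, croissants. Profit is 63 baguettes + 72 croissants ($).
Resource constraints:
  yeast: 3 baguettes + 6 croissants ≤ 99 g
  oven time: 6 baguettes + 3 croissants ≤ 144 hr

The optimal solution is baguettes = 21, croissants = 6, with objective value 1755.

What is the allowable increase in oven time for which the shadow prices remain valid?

54

Binding constraints: yeast, oven time. The basis is B = [[3,6],[6,3]] with det -27.
Per unit increase in oven time, x* moves by d = (0.2222, -0.1111).
The basis stays optimal until croissants reaches 0; allowable increase = 54 hr.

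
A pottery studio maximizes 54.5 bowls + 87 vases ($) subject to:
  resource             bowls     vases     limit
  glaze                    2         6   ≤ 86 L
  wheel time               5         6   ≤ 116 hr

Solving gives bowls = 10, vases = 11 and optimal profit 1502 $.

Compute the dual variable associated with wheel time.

8.5

At the optimum: glaze uses 86 of 86 (binding); wheel time uses 116 of 116 (binding).
From A_Bᵀ y = c: 2·y_glaze + 5·y_wheel time = 54.5; 6·y_glaze + 6·y_wheel time = 87.
→ y_glaze = 6 and y_wheel time = 8.5.
Shadow price of wheel time = 8.5.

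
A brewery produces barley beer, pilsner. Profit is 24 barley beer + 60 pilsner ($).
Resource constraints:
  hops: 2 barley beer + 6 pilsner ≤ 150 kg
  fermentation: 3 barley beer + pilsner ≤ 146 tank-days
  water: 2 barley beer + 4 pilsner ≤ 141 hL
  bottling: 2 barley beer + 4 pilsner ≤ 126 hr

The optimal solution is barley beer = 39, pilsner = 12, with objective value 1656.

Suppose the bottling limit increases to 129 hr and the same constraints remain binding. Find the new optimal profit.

1674

Check each constraint at x*: hops 150/150 (tight); fermentation 129/146 (slack 17); water 126/141 (slack 15); bottling 126/126 (tight).
Since fermentation, water are not tight, their duals are 0.
Dual feasibility on the basic columns requires 2·y_hops + 2·y_bottling = 24, 6·y_hops + 4·y_bottling = 60.
Solving: y_hops = 6, y_bottling = 6.
Δz = y_bottling·Δb = 6 × (3) = 18, so new z* = 1656 + 18 = 1674.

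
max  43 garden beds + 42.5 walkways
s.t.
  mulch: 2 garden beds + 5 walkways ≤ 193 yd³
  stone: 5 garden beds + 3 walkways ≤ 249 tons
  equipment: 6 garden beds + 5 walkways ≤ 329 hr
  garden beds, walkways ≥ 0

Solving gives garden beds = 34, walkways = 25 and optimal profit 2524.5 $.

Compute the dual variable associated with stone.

Binding: mulch and equipment. Non-binding: stone (4 unused).
By complementary slackness, y = 0 for the non-binding constraint.
From A_Bᵀ y = c: 2·y_mulch + 6·y_equipment = 43; 5·y_mulch + 5·y_equipment = 42.5.
→ y_mulch = 2 and y_equipment = 6.5.
Shadow price of stone = 0.

0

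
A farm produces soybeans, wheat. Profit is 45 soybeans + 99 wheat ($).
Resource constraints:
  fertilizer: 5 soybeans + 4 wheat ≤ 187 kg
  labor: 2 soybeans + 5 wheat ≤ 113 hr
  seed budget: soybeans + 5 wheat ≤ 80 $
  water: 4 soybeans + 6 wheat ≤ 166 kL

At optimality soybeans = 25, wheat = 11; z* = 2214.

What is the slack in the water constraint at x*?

water used = 4·25 + 6·11 = 166; slack = 166 − 166 = 0.

0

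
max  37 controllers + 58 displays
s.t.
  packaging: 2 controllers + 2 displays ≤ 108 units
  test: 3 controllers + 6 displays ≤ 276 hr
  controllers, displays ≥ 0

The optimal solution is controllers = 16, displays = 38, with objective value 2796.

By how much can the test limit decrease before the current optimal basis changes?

114

Binding constraints: packaging, test. The basis is B = [[2,2],[3,6]] with det 6.
Per unit decrease in test, x* moves by d = (0.3333, -0.3333).
The basis stays optimal until displays reaches 0; allowable decrease = 114 hr.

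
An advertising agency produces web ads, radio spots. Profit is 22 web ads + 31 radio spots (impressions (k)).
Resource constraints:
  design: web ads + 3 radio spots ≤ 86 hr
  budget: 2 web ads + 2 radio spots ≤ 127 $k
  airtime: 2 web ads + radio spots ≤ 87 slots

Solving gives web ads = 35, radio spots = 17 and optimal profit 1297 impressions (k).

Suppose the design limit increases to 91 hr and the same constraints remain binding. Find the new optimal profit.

Binding: design and airtime. Non-binding: budget (23 unused).
Slack constraints have shadow price 0 (complementary slackness).
The binding rows give the dual system: 1·y_design + 2·y_airtime = 22 and 3·y_design + 1·y_airtime = 31.
This yields shadow prices y_design = 8, y_airtime = 7.
Δz = y_design·Δb = 8 × (5) = 40, so new z* = 1297 + 40 = 1337.

1337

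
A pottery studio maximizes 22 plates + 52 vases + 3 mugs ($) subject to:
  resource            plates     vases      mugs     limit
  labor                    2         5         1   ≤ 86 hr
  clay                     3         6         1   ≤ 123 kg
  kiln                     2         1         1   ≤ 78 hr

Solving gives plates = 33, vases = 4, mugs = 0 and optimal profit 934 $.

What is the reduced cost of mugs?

-7

Binding: labor and clay. Non-binding: kiln (8 unused).
Since kiln is not tight, its dual is 0.
Dual feasibility on the basic columns requires 2·y_labor + 3·y_clay = 22, 5·y_labor + 6·y_clay = 52.
This yields shadow prices y_labor = 8, y_clay = 2.
Reduced cost of mugs: c₃ − yᵀa₃ = 3 − (8·1 + 2·1) = 3 − 10 = -7.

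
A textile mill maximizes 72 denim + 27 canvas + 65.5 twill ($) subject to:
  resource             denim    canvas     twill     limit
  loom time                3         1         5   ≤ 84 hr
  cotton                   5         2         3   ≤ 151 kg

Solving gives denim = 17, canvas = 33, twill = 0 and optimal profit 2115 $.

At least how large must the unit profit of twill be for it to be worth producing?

Both loom time and cotton are binding at x*.
From A_Bᵀ y = c: 3·y_loom time + 5·y_cotton = 72; 1·y_loom time + 2·y_cotton = 27.
Solving: y_loom time = 9, y_cotton = 9.
twill enters the basis when its profit ≥ yᵀa₃ = 9·5 + 9·3 = 72.

72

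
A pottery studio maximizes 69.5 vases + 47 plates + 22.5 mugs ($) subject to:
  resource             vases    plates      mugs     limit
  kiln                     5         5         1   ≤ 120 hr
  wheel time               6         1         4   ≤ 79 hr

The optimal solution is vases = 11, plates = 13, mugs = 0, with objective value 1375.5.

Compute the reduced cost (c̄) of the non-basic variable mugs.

-4

Check each constraint at x*: kiln 120/120 (tight); wheel time 79/79 (tight).
Dual feasibility on the basic columns requires 5·y_kiln + 6·y_wheel time = 69.5, 5·y_kiln + 1·y_wheel time = 47.
Solving: y_kiln = 8.5, y_wheel time = 4.5.
Reduced cost of mugs: c₃ − yᵀa₃ = 22.5 − (8.5·1 + 4.5·4) = 22.5 − 26.5 = -4.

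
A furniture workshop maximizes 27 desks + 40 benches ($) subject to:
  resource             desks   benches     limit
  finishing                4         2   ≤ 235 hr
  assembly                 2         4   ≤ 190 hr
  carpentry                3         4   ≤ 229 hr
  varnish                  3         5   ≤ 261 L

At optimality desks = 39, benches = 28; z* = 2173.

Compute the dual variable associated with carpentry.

7

Check each constraint at x*: finishing 212/235 (slack 23); assembly 190/190 (tight); carpentry 229/229 (tight); varnish 257/261 (slack 4).
Since finishing, varnish are not tight, their duals are 0.
Dual feasibility on the basic columns requires 2·y_assembly + 3·y_carpentry = 27, 4·y_assembly + 4·y_carpentry = 40.
→ y_assembly = 3 and y_carpentry = 7.
Shadow price of carpentry = 7.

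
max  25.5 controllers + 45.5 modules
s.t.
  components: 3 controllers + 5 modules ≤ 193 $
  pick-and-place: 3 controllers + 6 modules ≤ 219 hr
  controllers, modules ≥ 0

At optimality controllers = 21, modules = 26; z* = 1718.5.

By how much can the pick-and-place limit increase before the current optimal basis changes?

Binding constraints: components, pick-and-place. The basis is B = [[3,5],[3,6]] with det 3.
Per unit increase in pick-and-place, x* moves by d = (-1.6667, 1).
The basis stays optimal until controllers reaches 0; allowable increase = 12.6 hr.

12.6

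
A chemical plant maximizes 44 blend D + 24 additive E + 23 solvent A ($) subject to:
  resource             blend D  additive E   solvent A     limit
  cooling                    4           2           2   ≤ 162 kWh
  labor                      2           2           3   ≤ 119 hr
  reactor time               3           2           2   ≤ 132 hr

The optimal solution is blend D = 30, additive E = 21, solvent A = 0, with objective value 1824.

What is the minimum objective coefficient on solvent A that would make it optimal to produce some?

24

Check each constraint at x*: cooling 162/162 (tight); labor 102/119 (slack 17); reactor time 132/132 (tight).
Since labor is not tight, its dual is 0.
Dual feasibility on the basic columns requires 4·y_cooling + 3·y_reactor time = 44, 2·y_cooling + 2·y_reactor time = 24.
→ y_cooling = 8 and y_reactor time = 4.
solvent A enters the basis when its profit ≥ yᵀa₃ = 8·2 + 4·2 = 24.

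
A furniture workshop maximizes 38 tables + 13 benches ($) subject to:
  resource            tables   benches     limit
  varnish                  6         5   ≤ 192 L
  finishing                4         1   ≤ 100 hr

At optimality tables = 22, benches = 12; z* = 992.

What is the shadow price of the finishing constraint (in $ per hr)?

Check each constraint at x*: varnish 192/192 (tight); finishing 100/100 (tight).
The binding rows give the dual system: 6·y_varnish + 4·y_finishing = 38 and 5·y_varnish + 1·y_finishing = 13.
→ y_varnish = 1 and y_finishing = 8.
Shadow price of finishing = 8.

8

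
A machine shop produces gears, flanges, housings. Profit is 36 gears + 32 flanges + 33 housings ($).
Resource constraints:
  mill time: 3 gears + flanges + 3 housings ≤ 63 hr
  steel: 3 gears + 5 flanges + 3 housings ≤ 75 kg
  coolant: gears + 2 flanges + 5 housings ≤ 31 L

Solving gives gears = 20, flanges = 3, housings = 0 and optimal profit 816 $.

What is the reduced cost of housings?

-3

At the optimum: mill time uses 63 of 63 (binding); steel uses 75 of 75 (binding); coolant uses 26 of 31 (slack = 5).
Since coolant is not tight, its dual is 0.
From A_Bᵀ y = c: 3·y_mill time + 3·y_steel = 36; 1·y_mill time + 5·y_steel = 32.
Solving: y_mill time = 7, y_steel = 5.
Reduced cost of housings: c₃ − yᵀa₃ = 33 − (7·3 + 5·3) = 33 − 36 = -3.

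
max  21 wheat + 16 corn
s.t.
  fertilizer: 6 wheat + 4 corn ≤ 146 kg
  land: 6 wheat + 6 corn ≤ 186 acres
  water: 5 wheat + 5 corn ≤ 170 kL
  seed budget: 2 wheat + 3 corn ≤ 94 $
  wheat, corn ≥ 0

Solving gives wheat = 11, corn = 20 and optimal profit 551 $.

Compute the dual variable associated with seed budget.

Check each constraint at x*: fertilizer 146/146 (tight); land 186/186 (tight); water 155/170 (slack 15); seed budget 82/94 (slack 12).
Since water, seed budget are not tight, their duals are 0.
From A_Bᵀ y = c: 6·y_fertilizer + 6·y_land = 21; 4·y_fertilizer + 6·y_land = 16.
This yields shadow prices y_fertilizer = 2.5, y_land = 1.
Shadow price of seed budget = 0.

0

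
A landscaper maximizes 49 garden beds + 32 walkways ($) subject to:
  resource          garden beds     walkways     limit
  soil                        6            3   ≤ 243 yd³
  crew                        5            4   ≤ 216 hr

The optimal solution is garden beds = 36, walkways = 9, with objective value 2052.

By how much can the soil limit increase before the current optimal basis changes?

16.2

Binding constraints: soil, crew. The basis is B = [[6,3],[5,4]] with det 9.
Per unit increase in soil, x* moves by d = (0.4444, -0.5556).
The basis stays optimal until walkways reaches 0; allowable increase = 16.2 yd³.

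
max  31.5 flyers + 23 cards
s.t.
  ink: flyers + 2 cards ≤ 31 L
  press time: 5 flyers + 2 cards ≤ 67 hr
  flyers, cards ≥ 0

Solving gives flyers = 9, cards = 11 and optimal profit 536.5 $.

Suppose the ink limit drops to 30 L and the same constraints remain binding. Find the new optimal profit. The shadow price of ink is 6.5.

530

Δb = -1, so new z* = 536.5 + (6.5)·(-1) = 536.5 − 6.5 = 530.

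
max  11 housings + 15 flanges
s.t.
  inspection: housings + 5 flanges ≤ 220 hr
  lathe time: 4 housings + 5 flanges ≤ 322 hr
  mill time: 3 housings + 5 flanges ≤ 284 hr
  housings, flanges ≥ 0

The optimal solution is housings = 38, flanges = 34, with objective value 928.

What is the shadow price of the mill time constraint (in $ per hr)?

1

Check each constraint at x*: inspection 208/220 (slack 12); lathe time 322/322 (tight); mill time 284/284 (tight).
Slack constraints have shadow price 0 (complementary slackness).
The binding rows give the dual system: 4·y_lathe time + 3·y_mill time = 11 and 5·y_lathe time + 5·y_mill time = 15.
Solving: y_lathe time = 2, y_mill time = 1.
Shadow price of mill time = 1.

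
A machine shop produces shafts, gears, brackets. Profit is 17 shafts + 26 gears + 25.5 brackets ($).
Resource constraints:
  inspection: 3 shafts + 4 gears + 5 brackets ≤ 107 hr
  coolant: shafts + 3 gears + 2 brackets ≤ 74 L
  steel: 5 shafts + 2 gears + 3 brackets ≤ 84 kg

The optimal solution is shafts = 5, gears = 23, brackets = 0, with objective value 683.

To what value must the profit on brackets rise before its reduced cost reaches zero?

29

At the optimum: inspection uses 107 of 107 (binding); coolant uses 74 of 74 (binding); steel uses 71 of 84 (slack = 13).
By complementary slackness, y = 0 for the non-binding constraint.
From A_Bᵀ y = c: 3·y_inspection + 1·y_coolant = 17; 4·y_inspection + 3·y_coolant = 26.
→ y_inspection = 5 and y_coolant = 2.
brackets enters the basis when its profit ≥ yᵀa₃ = 5·5 + 2·2 = 29.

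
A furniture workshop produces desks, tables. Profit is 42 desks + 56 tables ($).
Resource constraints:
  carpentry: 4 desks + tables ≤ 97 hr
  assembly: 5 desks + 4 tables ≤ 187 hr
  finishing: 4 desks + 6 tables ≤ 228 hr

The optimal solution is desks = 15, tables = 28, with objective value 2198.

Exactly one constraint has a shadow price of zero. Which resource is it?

carpentry

carpentry: 88/97 (slack 9)
assembly: 187/187 (binding)
finishing: 228/228 (binding)
By complementary slackness, a constraint with positive slack has shadow price 0 → carpentry.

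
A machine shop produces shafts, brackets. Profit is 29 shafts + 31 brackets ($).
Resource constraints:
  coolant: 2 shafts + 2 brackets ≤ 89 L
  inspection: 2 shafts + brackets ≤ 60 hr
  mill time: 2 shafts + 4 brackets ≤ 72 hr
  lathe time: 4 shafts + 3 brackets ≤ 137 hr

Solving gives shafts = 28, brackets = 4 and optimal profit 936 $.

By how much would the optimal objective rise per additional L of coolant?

0

Binding: inspection and mill time. Non-binding: coolant (25 unused), lathe time (13 unused).
By complementary slackness, y = 0 for the non-binding constraints.
The binding rows give the dual system: 2·y_inspection + 2·y_mill time = 29 and 1·y_inspection + 4·y_mill time = 31.
This yields shadow prices y_inspection = 9, y_mill time = 5.5.
Shadow price of coolant = 0.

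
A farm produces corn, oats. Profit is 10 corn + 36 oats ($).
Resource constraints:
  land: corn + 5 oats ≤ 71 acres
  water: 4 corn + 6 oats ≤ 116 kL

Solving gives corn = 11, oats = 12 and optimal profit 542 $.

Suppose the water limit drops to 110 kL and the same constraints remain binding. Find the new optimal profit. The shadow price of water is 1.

Δb = -6, so new z* = 542 + (1)·(-6) = 542 − 6 = 536.

536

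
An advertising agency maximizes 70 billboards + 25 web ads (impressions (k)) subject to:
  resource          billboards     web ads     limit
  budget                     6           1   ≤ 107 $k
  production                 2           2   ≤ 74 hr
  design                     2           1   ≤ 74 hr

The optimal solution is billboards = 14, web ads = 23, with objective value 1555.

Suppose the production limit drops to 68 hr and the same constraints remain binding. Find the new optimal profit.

Binding: budget and production. Non-binding: design (23 unused).
Slack constraints have shadow price 0 (complementary slackness).
Dual feasibility on the basic columns requires 6·y_budget + 2·y_production = 70, 1·y_budget + 2·y_production = 25.
→ y_budget = 9 and y_production = 8.
Δz = y_production·Δb = 8 × (-6) = -48, so new z* = 1555 − 48 = 1507.

1507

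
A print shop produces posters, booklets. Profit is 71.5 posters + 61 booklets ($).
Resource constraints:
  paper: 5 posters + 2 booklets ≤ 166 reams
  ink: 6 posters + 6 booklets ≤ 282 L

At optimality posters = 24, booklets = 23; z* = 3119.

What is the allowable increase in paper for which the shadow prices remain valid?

69

Binding constraints: paper, ink. The basis is B = [[5,2],[6,6]] with det 18.
Per unit increase in paper, x* moves by d = (0.3333, -0.3333).
The basis stays optimal until booklets reaches 0; allowable increase = 69 reams.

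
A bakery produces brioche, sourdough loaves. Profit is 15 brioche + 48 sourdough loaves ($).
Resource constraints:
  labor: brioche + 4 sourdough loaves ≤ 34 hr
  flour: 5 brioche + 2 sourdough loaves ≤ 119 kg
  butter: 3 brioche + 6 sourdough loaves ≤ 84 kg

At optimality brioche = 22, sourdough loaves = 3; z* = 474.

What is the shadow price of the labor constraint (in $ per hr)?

9

Check each constraint at x*: labor 34/34 (tight); flour 116/119 (slack 3); butter 84/84 (tight).
By complementary slackness, y = 0 for the non-binding constraint.
The binding rows give the dual system: 1·y_labor + 3·y_butter = 15 and 4·y_labor + 6·y_butter = 48.
→ y_labor = 9 and y_butter = 2.
Shadow price of labor = 9.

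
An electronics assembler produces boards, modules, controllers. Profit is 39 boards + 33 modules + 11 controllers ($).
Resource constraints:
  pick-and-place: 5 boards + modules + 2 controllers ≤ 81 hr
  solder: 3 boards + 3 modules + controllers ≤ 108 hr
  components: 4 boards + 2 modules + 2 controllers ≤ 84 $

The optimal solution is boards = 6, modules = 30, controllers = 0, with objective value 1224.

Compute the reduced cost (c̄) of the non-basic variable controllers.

At the optimum: pick-and-place uses 60 of 81 (slack = 21); solder uses 108 of 108 (binding); components uses 84 of 84 (binding).
Slack constraints have shadow price 0 (complementary slackness).
From A_Bᵀ y = c: 3·y_solder + 4·y_components = 39; 3·y_solder + 2·y_components = 33.
Solving: y_solder = 9, y_components = 3.
Reduced cost of controllers: c₃ − yᵀa₃ = 11 − (9·1 + 3·2) = 11 − 15 = -4.

-4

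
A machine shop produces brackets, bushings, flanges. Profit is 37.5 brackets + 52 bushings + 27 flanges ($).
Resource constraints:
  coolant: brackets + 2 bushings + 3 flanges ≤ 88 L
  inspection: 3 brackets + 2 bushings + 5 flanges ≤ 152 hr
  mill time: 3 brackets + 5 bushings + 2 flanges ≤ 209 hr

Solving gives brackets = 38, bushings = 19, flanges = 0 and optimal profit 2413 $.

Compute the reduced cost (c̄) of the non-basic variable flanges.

-8.5

Binding: inspection and mill time. Non-binding: coolant (12 unused).
By complementary slackness, y = 0 for the non-binding constraint.
Dual feasibility on the basic columns requires 3·y_inspection + 3·y_mill time = 37.5, 2·y_inspection + 5·y_mill time = 52.
This yields shadow prices y_inspection = 3.5, y_mill time = 9.
Reduced cost of flanges: c₃ − yᵀa₃ = 27 − (3.5·5 + 9·2) = 27 − 35.5 = -8.5.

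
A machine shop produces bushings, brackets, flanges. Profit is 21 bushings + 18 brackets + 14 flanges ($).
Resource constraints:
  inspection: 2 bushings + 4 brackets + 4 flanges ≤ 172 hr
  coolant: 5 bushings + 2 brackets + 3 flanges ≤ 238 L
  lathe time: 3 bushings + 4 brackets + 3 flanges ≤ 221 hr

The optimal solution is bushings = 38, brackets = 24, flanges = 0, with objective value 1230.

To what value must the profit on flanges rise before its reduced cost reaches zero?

At the optimum: inspection uses 172 of 172 (binding); coolant uses 238 of 238 (binding); lathe time uses 210 of 221 (slack = 11).
By complementary slackness, y = 0 for the non-binding constraint.
Dual feasibility on the basic columns requires 2·y_inspection + 5·y_coolant = 21, 4·y_inspection + 2·y_coolant = 18.
This yields shadow prices y_inspection = 3, y_coolant = 3.
flanges enters the basis when its profit ≥ yᵀa₃ = 3·4 + 3·3 = 21.

21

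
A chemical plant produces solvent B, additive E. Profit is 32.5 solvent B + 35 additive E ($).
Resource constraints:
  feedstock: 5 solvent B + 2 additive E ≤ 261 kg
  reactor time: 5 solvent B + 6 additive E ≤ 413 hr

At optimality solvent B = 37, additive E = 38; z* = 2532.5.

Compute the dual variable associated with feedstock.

Both feedstock and reactor time are binding at x*.
The binding rows give the dual system: 5·y_feedstock + 5·y_reactor time = 32.5 and 2·y_feedstock + 6·y_reactor time = 35.
This yields shadow prices y_feedstock = 1, y_reactor time = 5.5.
Shadow price of feedstock = 1.

1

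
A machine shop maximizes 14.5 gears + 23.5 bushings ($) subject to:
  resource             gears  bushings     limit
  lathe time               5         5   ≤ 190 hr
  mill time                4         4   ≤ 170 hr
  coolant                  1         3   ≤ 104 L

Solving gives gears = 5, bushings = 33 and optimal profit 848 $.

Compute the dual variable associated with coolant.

Binding: lathe time and coolant. Non-binding: mill time (18 unused).
Slack constraints have shadow price 0 (complementary slackness).
Dual feasibility on the basic columns requires 5·y_lathe time + 1·y_coolant = 14.5, 5·y_lathe time + 3·y_coolant = 23.5.
→ y_lathe time = 2 and y_coolant = 4.5.
Shadow price of coolant = 4.5.

4.5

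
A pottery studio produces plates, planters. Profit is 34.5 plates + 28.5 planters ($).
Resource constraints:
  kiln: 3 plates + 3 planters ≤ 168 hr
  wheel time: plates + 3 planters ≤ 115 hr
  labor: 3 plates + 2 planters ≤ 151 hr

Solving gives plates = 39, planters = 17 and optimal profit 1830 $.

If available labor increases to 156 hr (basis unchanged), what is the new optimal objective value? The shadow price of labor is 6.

Δb = 5, so new z* = 1830 + (6)·(5) = 1830 + 30 = 1860.

1860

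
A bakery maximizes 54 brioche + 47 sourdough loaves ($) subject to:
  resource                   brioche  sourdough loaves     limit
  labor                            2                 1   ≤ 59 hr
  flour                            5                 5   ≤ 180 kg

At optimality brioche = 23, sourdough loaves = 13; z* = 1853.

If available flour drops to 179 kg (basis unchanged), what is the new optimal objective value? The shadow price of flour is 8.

Δb = -1, so new z* = 1853 + (8)·(-1) = 1853 − 8 = 1845.

1845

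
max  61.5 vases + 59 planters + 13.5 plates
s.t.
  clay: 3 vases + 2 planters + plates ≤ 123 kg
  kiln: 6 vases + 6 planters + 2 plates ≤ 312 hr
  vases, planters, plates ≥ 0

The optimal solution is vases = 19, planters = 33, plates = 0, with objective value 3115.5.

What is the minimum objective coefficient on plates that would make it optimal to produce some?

Check each constraint at x*: clay 123/123 (tight); kiln 312/312 (tight).
The binding rows give the dual system: 3·y_clay + 6·y_kiln = 61.5 and 2·y_clay + 6·y_kiln = 59.
→ y_clay = 2.5 and y_kiln = 9.
plates enters the basis when its profit ≥ yᵀa₃ = 2.5·1 + 9·2 = 20.5.

20.5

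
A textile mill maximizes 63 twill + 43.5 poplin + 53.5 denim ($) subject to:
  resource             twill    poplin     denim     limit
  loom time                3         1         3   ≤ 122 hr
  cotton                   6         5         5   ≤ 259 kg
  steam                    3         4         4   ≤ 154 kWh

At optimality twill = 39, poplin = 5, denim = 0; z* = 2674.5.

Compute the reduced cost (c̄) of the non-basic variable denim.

-2

Binding: loom time and cotton. Non-binding: steam (17 unused).
Slack constraints have shadow price 0 (complementary slackness).
From A_Bᵀ y = c: 3·y_loom time + 6·y_cotton = 63; 1·y_loom time + 5·y_cotton = 43.5.
Solving: y_loom time = 6, y_cotton = 7.5.
Reduced cost of denim: c₃ − yᵀa₃ = 53.5 − (6·3 + 7.5·5) = 53.5 − 55.5 = -2.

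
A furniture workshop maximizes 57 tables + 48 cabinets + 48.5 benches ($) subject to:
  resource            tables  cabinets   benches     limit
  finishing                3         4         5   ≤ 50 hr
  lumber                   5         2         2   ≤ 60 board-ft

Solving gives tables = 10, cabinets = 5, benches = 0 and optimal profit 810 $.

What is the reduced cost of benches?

Check each constraint at x*: finishing 50/50 (tight); lumber 60/60 (tight).
The binding rows give the dual system: 3·y_finishing + 5·y_lumber = 57 and 4·y_finishing + 2·y_lumber = 48.
→ y_finishing = 9 and y_lumber = 6.
Reduced cost of benches: c₃ − yᵀa₃ = 48.5 − (9·5 + 6·2) = 48.5 − 57 = -8.5.

-8.5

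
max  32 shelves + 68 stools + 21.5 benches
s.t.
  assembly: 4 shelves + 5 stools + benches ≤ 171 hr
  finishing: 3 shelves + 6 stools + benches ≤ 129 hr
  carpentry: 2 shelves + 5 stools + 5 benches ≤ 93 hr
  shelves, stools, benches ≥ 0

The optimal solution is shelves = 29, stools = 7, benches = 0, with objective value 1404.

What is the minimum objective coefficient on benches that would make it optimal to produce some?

Check each constraint at x*: assembly 151/171 (slack 20); finishing 129/129 (tight); carpentry 93/93 (tight).
Slack constraints have shadow price 0 (complementary slackness).
Dual feasibility on the basic columns requires 3·y_finishing + 2·y_carpentry = 32, 6·y_finishing + 5·y_carpentry = 68.
Solving: y_finishing = 8, y_carpentry = 4.
benches enters the basis when its profit ≥ yᵀa₃ = 8·1 + 4·5 = 28.

28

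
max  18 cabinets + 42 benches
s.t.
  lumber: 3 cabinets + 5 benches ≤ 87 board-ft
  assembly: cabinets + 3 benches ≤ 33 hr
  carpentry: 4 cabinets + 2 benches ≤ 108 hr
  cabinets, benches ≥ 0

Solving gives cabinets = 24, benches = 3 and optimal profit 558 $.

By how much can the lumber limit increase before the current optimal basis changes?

2.4

Binding constraints: lumber, assembly. The basis is B = [[3,5],[1,3]] with det 4.
Per unit increase in lumber, x* moves by d = (0.75, -0.25).
The basis stays optimal until carpentry becomes binding; allowable increase = 2.4 board-ft.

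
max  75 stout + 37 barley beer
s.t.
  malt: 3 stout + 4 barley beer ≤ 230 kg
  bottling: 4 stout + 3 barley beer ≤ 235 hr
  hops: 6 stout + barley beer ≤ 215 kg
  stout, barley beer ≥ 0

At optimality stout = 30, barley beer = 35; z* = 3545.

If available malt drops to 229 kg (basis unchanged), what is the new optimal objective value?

3538

Binding: malt and hops. Non-binding: bottling (10 unused).
Since bottling is not tight, its dual is 0.
Dual feasibility on the basic columns requires 3·y_malt + 6·y_hops = 75, 4·y_malt + 1·y_hops = 37.
Solving: y_malt = 7, y_hops = 9.
Δz = y_malt·Δb = 7 × (-1) = -7, so new z* = 3545 − 7 = 3538.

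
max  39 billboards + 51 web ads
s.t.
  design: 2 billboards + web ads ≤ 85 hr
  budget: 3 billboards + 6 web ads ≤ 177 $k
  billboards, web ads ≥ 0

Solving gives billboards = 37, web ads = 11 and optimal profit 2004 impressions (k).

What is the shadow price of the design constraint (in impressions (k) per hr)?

9

Both design and budget are binding at x*.
From A_Bᵀ y = c: 2·y_design + 3·y_budget = 39; 1·y_design + 6·y_budget = 51.
Solving: y_design = 9, y_budget = 7.
Shadow price of design = 9.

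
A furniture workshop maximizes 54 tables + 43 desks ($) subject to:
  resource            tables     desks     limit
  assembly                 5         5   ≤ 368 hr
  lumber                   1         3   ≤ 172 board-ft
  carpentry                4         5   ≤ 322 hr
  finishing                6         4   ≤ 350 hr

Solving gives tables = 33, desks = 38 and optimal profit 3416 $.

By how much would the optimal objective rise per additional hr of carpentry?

At the optimum: assembly uses 355 of 368 (slack = 13); lumber uses 147 of 172 (slack = 25); carpentry uses 322 of 322 (binding); finishing uses 350 of 350 (binding).
Since assembly, lumber are not tight, their duals are 0.
From A_Bᵀ y = c: 4·y_carpentry + 6·y_finishing = 54; 5·y_carpentry + 4·y_finishing = 43.
This yields shadow prices y_carpentry = 3, y_finishing = 7.
Shadow price of carpentry = 3.

3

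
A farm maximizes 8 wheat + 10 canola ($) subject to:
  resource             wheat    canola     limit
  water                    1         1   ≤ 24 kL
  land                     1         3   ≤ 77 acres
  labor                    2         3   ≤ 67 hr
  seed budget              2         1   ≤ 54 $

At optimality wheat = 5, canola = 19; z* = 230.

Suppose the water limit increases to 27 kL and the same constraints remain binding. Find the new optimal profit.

242

Binding: water and labor. Non-binding: land (15 unused), seed budget (25 unused).
Since land, seed budget are not tight, their duals are 0.
From A_Bᵀ y = c: 1·y_water + 2·y_labor = 8; 1·y_water + 3·y_labor = 10.
Solving: y_water = 4, y_labor = 2.
Δz = y_water·Δb = 4 × (3) = 12, so new z* = 230 + 12 = 242.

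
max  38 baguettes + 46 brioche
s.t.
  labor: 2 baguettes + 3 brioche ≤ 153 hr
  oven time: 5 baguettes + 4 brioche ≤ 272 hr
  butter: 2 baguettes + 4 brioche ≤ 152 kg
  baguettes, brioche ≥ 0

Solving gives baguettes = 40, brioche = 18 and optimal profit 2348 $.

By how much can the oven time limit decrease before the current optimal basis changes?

120

Binding constraints: oven time, butter. The basis is B = [[5,4],[2,4]] with det 12.
Per unit decrease in oven time, x* moves by d = (-0.3333, 0.1667).
The basis stays optimal until baguettes reaches 0; allowable decrease = 120 hr.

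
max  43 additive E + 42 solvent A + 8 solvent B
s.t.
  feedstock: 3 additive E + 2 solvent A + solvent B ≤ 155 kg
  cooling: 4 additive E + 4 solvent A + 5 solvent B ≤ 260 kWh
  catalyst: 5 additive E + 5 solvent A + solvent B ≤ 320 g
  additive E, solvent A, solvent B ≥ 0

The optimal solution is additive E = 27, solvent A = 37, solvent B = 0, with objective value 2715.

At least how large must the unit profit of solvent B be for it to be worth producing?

Binding: feedstock and catalyst. Non-binding: cooling (4 unused).
Since cooling is not tight, its dual is 0.
The binding rows give the dual system: 3·y_feedstock + 5·y_catalyst = 43 and 2·y_feedstock + 5·y_catalyst = 42.
This yields shadow prices y_feedstock = 1, y_catalyst = 8.
solvent B enters the basis when its profit ≥ yᵀa₃ = 1·1 + 8·1 = 9.

9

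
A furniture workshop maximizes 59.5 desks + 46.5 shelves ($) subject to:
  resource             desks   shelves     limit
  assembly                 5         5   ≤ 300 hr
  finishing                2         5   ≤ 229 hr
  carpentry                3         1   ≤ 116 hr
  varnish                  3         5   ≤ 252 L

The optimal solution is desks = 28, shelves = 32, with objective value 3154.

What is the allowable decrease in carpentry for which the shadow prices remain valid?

8

Binding constraints: assembly, carpentry. The basis is B = [[5,5],[3,1]] with det -10.
Per unit decrease in carpentry, x* moves by d = (-0.5, 0.5).
The basis stays optimal until varnish becomes binding; allowable decrease = 8 hr.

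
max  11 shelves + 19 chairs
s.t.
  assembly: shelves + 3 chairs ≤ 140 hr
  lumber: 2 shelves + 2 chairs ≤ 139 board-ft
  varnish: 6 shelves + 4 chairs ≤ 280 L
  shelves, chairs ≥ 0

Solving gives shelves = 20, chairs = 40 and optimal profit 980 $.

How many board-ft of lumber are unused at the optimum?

lumber used = 2·20 + 2·40 = 120; slack = 139 − 120 = 19.

19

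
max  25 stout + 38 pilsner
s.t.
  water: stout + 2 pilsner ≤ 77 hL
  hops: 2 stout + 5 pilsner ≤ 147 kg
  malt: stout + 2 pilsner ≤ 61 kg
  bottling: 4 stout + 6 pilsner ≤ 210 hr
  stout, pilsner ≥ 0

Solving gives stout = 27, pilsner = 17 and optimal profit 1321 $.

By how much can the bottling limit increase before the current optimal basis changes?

Binding constraints: malt, bottling. The basis is B = [[1,2],[4,6]] with det -2.
Per unit increase in bottling, x* moves by d = (1, -0.5).
The basis stays optimal until pilsner reaches 0; allowable increase = 34 hr.

34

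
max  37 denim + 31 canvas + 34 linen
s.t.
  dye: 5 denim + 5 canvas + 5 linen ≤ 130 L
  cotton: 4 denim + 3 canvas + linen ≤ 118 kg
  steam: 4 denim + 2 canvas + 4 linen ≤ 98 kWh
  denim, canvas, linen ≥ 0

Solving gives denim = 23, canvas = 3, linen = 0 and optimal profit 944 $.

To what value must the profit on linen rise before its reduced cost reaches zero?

At the optimum: dye uses 130 of 130 (binding); cotton uses 101 of 118 (slack = 17); steam uses 98 of 98 (binding).
Since cotton is not tight, its dual is 0.
From A_Bᵀ y = c: 5·y_dye + 4·y_steam = 37; 5·y_dye + 2·y_steam = 31.
→ y_dye = 5 and y_steam = 3.
linen enters the basis when its profit ≥ yᵀa₃ = 5·5 + 3·4 = 37.

37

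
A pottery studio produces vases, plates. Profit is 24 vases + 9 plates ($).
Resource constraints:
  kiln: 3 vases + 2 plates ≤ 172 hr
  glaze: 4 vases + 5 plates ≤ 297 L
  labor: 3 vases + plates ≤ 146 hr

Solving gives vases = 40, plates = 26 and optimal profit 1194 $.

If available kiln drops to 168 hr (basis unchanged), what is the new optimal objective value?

1190

Binding: kiln and labor. Non-binding: glaze (7 unused).
Since glaze is not tight, its dual is 0.
From A_Bᵀ y = c: 3·y_kiln + 3·y_labor = 24; 2·y_kiln + 1·y_labor = 9.
This yields shadow prices y_kiln = 1, y_labor = 7.
Δz = y_kiln·Δb = 1 × (-4) = -4, so new z* = 1194 − 4 = 1190.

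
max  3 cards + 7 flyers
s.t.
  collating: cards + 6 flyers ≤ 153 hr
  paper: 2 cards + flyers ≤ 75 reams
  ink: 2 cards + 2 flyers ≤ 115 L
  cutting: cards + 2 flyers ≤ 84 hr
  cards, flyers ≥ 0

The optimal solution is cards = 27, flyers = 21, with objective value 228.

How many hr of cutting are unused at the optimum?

cutting used = 1·27 + 2·21 = 69; slack = 84 − 69 = 15.

15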